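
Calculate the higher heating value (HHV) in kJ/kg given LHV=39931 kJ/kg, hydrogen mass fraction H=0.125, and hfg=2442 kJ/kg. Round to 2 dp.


HHV = LHV + hfg * 9 * H
Water addition = 2442 * 9 * 0.125 = 2747.250 kJ/kg
HHV = 39931 + 2747.250 = 42678.25 kJ/kg


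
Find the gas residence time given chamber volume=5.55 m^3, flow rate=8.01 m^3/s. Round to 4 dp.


tau = V / Q_flow
tau = 5.55 / 8.01 = 0.6929 s


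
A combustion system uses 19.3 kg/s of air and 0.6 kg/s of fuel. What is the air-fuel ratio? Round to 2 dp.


AFR = m_air / m_fuel
AFR = 19.3 / 0.6 = 32.17


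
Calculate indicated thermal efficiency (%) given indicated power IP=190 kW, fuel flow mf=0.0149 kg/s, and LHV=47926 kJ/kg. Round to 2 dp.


eta_ith = (IP / (mf * LHV)) * 100
Denominator = 0.0149 * 47926 = 714.0974 kW
eta_ith = (190 / 714.0974) * 100 = 26.61%


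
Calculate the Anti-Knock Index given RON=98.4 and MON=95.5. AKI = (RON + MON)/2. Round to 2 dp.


AKI = (RON + MON) / 2
AKI = (98.4 + 95.5) / 2
AKI = 193.9 / 2 = 96.95


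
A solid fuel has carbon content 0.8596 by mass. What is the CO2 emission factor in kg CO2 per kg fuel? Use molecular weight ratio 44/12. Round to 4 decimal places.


EF = C_frac * (M_CO2 / M_C)
EF = 0.8596 * (44/12)
EF = 0.8596 * 3.666667 = 3.1519 kg_CO2/kg_fuel


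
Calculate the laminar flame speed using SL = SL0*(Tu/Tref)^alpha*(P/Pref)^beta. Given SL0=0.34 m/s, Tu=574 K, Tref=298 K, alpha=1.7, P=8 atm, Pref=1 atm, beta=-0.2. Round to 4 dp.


SL = SL0 * (Tu/Tref)^alpha * (P/Pref)^beta
T ratio = 574/298 = 1.92617450
(T ratio)^alpha = 1.92617450^1.7 = 3.047773
(P/Pref)^beta = 8^(-0.2) = 0.659754
SL = 0.34 * 3.047773 * 0.659754 = 0.6837 m/s


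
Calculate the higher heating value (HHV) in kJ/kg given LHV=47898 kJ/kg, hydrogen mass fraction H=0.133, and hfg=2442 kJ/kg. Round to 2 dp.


HHV = LHV + hfg * 9 * H
Water addition = 2442 * 9 * 0.133 = 2923.074 kJ/kg
HHV = 47898 + 2923.074 = 50821.07 kJ/kg


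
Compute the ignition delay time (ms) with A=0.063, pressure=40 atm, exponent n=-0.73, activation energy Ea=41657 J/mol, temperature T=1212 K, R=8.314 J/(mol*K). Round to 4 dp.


tau = A * P^n * exp(Ea/(R*T))
P^n = 40^(-0.73) = 0.06768559
Ea/(R*T) = 41657/(8.314*1212) = 4.134046
exp(Ea/(R*T)) = 62.430031
tau = 0.063 * 0.06768559 * 62.430031 = 0.2662 ms


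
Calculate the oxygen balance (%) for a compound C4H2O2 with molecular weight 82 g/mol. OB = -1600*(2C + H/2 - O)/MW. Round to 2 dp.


OB = -1600 * (2C + H/2 - O) / MW
Inner = 2*4 + 2/2 - 2 = 7.00
OB = -1600 * 7.00 / 82 = -136.59%


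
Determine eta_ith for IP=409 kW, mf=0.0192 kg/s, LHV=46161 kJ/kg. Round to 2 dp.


eta_ith = (IP / (mf * LHV)) * 100
Denominator = 0.0192 * 46161 = 886.2912 kW
eta_ith = (409 / 886.2912) * 100 = 46.15%


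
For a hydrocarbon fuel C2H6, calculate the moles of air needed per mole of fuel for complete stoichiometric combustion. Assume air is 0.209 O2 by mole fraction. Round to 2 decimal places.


Balanced combustion: C2H6 + 3.5 O2 -> 2 CO2 + 3 H2O
O2 needed = C + H/4 = 2 + 6/4 = 3.50 moles
Air moles = O2 / 0.209 = 3.50 / 0.209 = 16.75 moles air


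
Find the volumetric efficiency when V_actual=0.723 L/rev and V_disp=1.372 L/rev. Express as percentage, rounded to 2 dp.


eta_v = (V_actual / V_disp) * 100
Ratio = 0.723 / 1.372 = 0.5270
eta_v = 0.5270 * 100 = 52.70%


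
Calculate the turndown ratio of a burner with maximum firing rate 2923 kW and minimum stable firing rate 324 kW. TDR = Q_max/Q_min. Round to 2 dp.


TDR = Q_max / Q_min
TDR = 2923 / 324 = 9.02


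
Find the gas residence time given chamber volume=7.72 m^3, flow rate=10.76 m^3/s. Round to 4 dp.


tau = V / Q_flow
tau = 7.72 / 10.76 = 0.7175 s


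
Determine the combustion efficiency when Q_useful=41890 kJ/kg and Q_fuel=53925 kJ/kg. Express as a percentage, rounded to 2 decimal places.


Efficiency = (Q_useful / Q_fuel) * 100
Efficiency = (41890 / 53925) * 100
Efficiency = 0.7768 * 100 = 77.68%


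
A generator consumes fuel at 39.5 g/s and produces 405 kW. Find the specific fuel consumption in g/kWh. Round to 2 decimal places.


SFC = (mf / BP) * 3600
Rate = 39.5 / 405 = 0.097531 g/(s*kW)
SFC = 0.097531 * 3600 = 351.11 g/kWh


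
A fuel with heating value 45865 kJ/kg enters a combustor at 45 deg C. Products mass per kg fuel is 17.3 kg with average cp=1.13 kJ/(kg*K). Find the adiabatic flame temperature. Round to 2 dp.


T_ad = T_in + Hc / (m_p * cp)
Denominator = 17.3 * 1.13 = 19.5490
Temperature rise = 45865 / 19.5490 = 2346.16 K
T_ad = 45 + 2346.16 = 2391.16 deg C


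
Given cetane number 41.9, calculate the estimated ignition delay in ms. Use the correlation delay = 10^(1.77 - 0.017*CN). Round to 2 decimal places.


delay = 10^(1.77 - 0.017*CN)
Exponent = 1.77 - 0.017*41.9 = 1.0577
delay = 10^1.0577 = 11.42 ms


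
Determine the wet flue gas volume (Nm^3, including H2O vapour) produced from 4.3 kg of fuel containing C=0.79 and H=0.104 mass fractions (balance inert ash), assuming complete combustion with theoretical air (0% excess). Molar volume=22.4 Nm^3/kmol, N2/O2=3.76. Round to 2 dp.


Per kg fuel: CO2 = (C/12 kmol)*22.4 = (0.79/12)*22.4 = 1.47467 Nm^3
Per kg fuel: H2O = (H/2 kmol)*22.4 = (0.104/2)*22.4 = 1.16480 Nm^3
O2 needed per kg fuel = C/12 + H/4 = 0.79/12 + 0.104/4 = 0.09183333 kmol
Per kg fuel: N2 = O2*3.76*22.4 = 0.09183333*3.76*22.4 = 7.73457 Nm^3
Total per kg = 1.47467 + 1.16480 + 7.73457 = 10.37404 Nm^3
Total = 10.37404 * 4.3 = 44.61 Nm^3


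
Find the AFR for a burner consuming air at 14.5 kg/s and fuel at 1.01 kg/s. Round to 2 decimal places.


AFR = m_air / m_fuel
AFR = 14.5 / 1.01 = 14.36


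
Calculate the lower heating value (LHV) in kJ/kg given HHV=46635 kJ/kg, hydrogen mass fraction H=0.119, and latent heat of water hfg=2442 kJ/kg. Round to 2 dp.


LHV = HHV - hfg * 9 * H
Water correction = 2442 * 9 * 0.119 = 2615.382 kJ/kg
LHV = 46635 - 2615.382 = 44019.62 kJ/kg


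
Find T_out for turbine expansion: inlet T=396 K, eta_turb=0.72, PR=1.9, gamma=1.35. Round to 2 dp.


T_out = T_in * (1 - eta * (1 - PR^(-(gamma-1)/gamma)))
Exponent = -(1.35-1)/1.35 = -0.25925926
PR^exp = 1.9^(-0.25925926) = 0.84670193
Factor = 1 - 0.72*(1 - 0.84670193) = 0.88962539
T_out = 396 * 0.88962539 = 352.29 K


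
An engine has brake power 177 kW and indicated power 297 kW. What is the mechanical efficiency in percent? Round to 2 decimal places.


eta_mech = (BP / IP) * 100
Ratio = 177 / 297 = 0.5960
eta_mech = 0.5960 * 100 = 59.60%


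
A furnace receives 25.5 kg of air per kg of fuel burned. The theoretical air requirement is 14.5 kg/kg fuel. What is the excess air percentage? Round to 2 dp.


Excess air = actual - stoichiometric = 25.5 - 14.5 = 11.00 kg/kg fuel
Excess air % = (excess / stoich) * 100 = (11.00 / 14.5) * 100 = 75.86%


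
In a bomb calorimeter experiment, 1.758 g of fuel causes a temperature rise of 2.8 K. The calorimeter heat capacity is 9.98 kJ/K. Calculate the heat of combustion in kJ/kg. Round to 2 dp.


Hc = C_cal * delta_T / m_fuel
Q_released = 9.98 * 2.8 = 27.9440 kJ
m_fuel = 1.758 g = 1.758/1000 kg = 0.001758 kg
Hc = 27.9440 / 0.001758 = 15895.34 kJ/kg


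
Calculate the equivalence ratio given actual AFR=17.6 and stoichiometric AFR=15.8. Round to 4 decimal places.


phi = AFR_stoich / AFR_actual
phi = 15.8 / 17.6 = 0.8977


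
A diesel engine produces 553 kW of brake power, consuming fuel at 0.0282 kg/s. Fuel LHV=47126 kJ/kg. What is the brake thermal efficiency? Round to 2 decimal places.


eta_BTE = (BP / (mf * LHV)) * 100
Denominator = 0.0282 * 47126 = 1328.9532 kW
eta_BTE = (553 / 1328.9532) * 100 = 41.61%


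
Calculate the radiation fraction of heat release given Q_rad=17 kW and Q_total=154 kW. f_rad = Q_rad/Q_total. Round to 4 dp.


f_rad = Q_rad / Q_total
f_rad = 17 / 154 = 0.1104


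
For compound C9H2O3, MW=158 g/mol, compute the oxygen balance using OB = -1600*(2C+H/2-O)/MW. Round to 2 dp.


OB = -1600 * (2C + H/2 - O) / MW
Inner = 2*9 + 2/2 - 3 = 16.00
OB = -1600 * 16.00 / 158 = -162.03%


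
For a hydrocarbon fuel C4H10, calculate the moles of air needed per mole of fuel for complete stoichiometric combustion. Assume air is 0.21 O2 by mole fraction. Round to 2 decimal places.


Balanced combustion: C4H10 + 6.5 O2 -> 4 CO2 + 5 H2O
O2 needed = C + H/4 = 4 + 10/4 = 6.50 moles
Air moles = O2 / 0.21 = 6.50 / 0.21 = 30.95 moles air


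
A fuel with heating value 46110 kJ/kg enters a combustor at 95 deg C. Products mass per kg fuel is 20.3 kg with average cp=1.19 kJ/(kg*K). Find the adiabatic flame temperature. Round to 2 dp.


T_ad = T_in + Hc / (m_p * cp)
Denominator = 20.3 * 1.19 = 24.1570
Temperature rise = 46110 / 24.1570 = 1908.76 K
T_ad = 95 + 1908.76 = 2003.76 deg C


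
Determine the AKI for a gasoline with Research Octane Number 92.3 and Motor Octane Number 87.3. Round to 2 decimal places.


AKI = (RON + MON) / 2
AKI = (92.3 + 87.3) / 2
AKI = 179.6 / 2 = 89.80


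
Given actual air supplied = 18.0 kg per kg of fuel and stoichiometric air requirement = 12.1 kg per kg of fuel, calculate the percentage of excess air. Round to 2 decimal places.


Excess air = actual - stoichiometric = 18.0 - 12.1 = 5.90 kg/kg fuel
Excess air % = (excess / stoich) * 100 = (5.90 / 12.1) * 100 = 48.76%


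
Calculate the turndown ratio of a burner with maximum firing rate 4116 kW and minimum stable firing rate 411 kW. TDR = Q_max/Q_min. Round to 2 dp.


TDR = Q_max / Q_min
TDR = 4116 / 411 = 10.01


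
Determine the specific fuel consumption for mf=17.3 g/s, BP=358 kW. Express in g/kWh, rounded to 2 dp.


SFC = (mf / BP) * 3600
Rate = 17.3 / 358 = 0.048324 g/(s*kW)
SFC = 0.048324 * 3600 = 173.97 g/kWh


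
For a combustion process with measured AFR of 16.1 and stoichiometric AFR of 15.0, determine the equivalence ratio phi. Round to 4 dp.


phi = AFR_stoich / AFR_actual
phi = 15.0 / 16.1 = 0.9317


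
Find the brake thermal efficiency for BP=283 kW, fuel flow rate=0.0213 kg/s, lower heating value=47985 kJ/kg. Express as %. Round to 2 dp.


eta_BTE = (BP / (mf * LHV)) * 100
Denominator = 0.0213 * 47985 = 1022.0805 kW
eta_BTE = (283 / 1022.0805) * 100 = 27.69%


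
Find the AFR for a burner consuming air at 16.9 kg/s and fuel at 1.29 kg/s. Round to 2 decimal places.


AFR = m_air / m_fuel
AFR = 16.9 / 1.29 = 13.10


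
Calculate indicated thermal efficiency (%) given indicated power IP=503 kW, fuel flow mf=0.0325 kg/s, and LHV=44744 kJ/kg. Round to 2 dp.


eta_ith = (IP / (mf * LHV)) * 100
Denominator = 0.0325 * 44744 = 1454.1800 kW
eta_ith = (503 / 1454.1800) * 100 = 34.59%


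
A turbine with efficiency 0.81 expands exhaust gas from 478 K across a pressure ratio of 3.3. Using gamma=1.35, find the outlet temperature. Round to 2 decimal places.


T_out = T_in * (1 - eta * (1 - PR^(-(gamma-1)/gamma)))
Exponent = -(1.35-1)/1.35 = -0.25925926
PR^exp = 3.3^(-0.25925926) = 0.73378775
Factor = 1 - 0.81*(1 - 0.73378775) = 0.78436808
T_out = 478 * 0.78436808 = 374.93 K


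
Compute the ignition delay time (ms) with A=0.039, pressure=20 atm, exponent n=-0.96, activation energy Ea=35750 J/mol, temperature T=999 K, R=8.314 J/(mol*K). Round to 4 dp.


tau = A * P^n * exp(Ea/(R*T))
P^n = 20^(-0.96) = 0.05636522
Ea/(R*T) = 35750/(8.314*999) = 4.304280
exp(Ea/(R*T)) = 74.015921
tau = 0.039 * 0.05636522 * 74.015921 = 0.1627 ms


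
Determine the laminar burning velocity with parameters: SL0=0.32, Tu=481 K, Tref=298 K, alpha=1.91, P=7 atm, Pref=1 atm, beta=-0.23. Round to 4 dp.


SL = SL0 * (Tu/Tref)^alpha * (P/Pref)^beta
T ratio = 481/298 = 1.61409396
(T ratio)^alpha = 1.61409396^1.91 = 2.495422
(P/Pref)^beta = 7^(-0.23) = 0.639186
SL = 0.32 * 2.495422 * 0.639186 = 0.5104 m/s


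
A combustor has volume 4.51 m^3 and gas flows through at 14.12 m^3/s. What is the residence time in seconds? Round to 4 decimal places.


tau = V / Q_flow
tau = 4.51 / 14.12 = 0.3194 s


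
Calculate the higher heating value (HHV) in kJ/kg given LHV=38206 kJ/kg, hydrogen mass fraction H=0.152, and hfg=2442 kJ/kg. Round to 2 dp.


HHV = LHV + hfg * 9 * H
Water addition = 2442 * 9 * 0.152 = 3340.656 kJ/kg
HHV = 38206 + 3340.656 = 41546.66 kJ/kg


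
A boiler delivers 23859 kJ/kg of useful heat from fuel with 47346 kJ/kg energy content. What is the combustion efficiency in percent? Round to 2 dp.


Efficiency = (Q_useful / Q_fuel) * 100
Efficiency = (23859 / 47346) * 100
Efficiency = 0.5039 * 100 = 50.39%


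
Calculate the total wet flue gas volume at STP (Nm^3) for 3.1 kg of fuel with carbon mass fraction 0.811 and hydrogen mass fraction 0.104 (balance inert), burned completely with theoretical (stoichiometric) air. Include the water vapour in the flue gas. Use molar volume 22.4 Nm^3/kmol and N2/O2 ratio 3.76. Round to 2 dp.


Per kg fuel: CO2 = (C/12 kmol)*22.4 = (0.811/12)*22.4 = 1.51387 Nm^3
Per kg fuel: H2O = (H/2 kmol)*22.4 = (0.104/2)*22.4 = 1.16480 Nm^3
O2 needed per kg fuel = C/12 + H/4 = 0.811/12 + 0.104/4 = 0.09358333 kmol
Per kg fuel: N2 = O2*3.76*22.4 = 0.09358333*3.76*22.4 = 7.88196 Nm^3
Total per kg = 1.51387 + 1.16480 + 7.88196 = 10.56063 Nm^3
Total = 10.56063 * 3.1 = 32.74 Nm^3


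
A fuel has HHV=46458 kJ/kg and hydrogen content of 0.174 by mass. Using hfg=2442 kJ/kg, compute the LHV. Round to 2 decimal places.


LHV = HHV - hfg * 9 * H
Water correction = 2442 * 9 * 0.174 = 3824.172 kJ/kg
LHV = 46458 - 3824.172 = 42633.83 kJ/kg


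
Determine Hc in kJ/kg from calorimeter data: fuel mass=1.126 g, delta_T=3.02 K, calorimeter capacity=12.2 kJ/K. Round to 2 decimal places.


Hc = C_cal * delta_T / m_fuel
Q_released = 12.2 * 3.02 = 36.8440 kJ
m_fuel = 1.126 g = 1.126/1000 kg = 0.001126 kg
Hc = 36.8440 / 0.001126 = 32721.14 kJ/kg


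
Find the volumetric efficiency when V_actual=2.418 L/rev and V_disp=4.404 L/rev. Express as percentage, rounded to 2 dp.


eta_v = (V_actual / V_disp) * 100
Ratio = 2.418 / 4.404 = 0.5490
eta_v = 0.5490 * 100 = 54.90%


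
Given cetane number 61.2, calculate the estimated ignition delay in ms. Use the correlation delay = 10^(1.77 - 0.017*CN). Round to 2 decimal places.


delay = 10^(1.77 - 0.017*CN)
Exponent = 1.77 - 0.017*61.2 = 0.7296
delay = 10^0.7296 = 5.37 ms


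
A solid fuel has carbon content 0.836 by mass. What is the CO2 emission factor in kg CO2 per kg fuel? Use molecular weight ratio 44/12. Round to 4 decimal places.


EF = C_frac * (M_CO2 / M_C)
EF = 0.836 * (44/12)
EF = 0.836 * 3.666667 = 3.0653 kg_CO2/kg_fuel


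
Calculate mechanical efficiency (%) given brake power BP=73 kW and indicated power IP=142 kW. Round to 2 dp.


eta_mech = (BP / IP) * 100
Ratio = 73 / 142 = 0.5141
eta_mech = 0.5141 * 100 = 51.41%


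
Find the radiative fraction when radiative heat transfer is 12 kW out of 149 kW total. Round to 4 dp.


f_rad = Q_rad / Q_total
f_rad = 12 / 149 = 0.0805


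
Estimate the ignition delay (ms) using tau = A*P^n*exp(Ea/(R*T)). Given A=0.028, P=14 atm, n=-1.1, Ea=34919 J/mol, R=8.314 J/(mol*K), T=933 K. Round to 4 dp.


tau = A * P^n * exp(Ea/(R*T))
P^n = 14^(-1.1) = 0.05486042
Ea/(R*T) = 34919/(8.314*933) = 4.501634
exp(Ea/(R*T)) = 90.164294
tau = 0.028 * 0.05486042 * 90.164294 = 0.1385 ms


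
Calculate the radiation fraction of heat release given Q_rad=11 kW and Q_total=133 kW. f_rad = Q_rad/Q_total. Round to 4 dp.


f_rad = Q_rad / Q_total
f_rad = 11 / 133 = 0.0827


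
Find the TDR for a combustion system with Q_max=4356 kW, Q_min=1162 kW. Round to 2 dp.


TDR = Q_max / Q_min
TDR = 4356 / 1162 = 3.75


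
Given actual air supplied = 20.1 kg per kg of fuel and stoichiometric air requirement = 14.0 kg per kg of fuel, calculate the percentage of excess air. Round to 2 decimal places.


Excess air = actual - stoichiometric = 20.1 - 14.0 = 6.10 kg/kg fuel
Excess air % = (excess / stoich) * 100 = (6.10 / 14.0) * 100 = 43.57%


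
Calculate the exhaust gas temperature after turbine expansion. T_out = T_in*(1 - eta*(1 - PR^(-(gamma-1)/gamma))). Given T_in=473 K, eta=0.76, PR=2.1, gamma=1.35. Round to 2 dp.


T_out = T_in * (1 - eta * (1 - PR^(-(gamma-1)/gamma)))
Exponent = -(1.35-1)/1.35 = -0.25925926
PR^exp = 2.1^(-0.25925926) = 0.82501466
Factor = 1 - 0.76*(1 - 0.82501466) = 0.86701114
T_out = 473 * 0.86701114 = 410.10 K


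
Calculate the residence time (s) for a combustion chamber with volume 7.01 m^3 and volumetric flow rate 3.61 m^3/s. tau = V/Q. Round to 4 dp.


tau = V / Q_flow
tau = 7.01 / 3.61 = 1.9418 s


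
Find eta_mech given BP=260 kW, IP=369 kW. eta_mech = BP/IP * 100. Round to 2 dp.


eta_mech = (BP / IP) * 100
Ratio = 260 / 369 = 0.7046
eta_mech = 0.7046 * 100 = 70.46%


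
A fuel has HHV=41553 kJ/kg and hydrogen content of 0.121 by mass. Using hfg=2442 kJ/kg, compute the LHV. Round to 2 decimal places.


LHV = HHV - hfg * 9 * H
Water correction = 2442 * 9 * 0.121 = 2659.338 kJ/kg
LHV = 41553 - 2659.338 = 38893.66 kJ/kg


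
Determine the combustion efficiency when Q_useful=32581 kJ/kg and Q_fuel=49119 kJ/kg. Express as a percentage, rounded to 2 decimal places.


Efficiency = (Q_useful / Q_fuel) * 100
Efficiency = (32581 / 49119) * 100
Efficiency = 0.6633 * 100 = 66.33%


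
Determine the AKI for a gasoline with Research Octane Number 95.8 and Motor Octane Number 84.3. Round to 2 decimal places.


AKI = (RON + MON) / 2
AKI = (95.8 + 84.3) / 2
AKI = 180.1 / 2 = 90.05


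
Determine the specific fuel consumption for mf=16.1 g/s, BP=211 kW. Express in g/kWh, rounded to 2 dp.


SFC = (mf / BP) * 3600
Rate = 16.1 / 211 = 0.076303 g/(s*kW)
SFC = 0.076303 * 3600 = 274.69 g/kWh


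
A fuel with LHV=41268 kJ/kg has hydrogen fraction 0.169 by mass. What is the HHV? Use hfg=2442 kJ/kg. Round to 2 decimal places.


HHV = LHV + hfg * 9 * H
Water addition = 2442 * 9 * 0.169 = 3714.282 kJ/kg
HHV = 41268 + 3714.282 = 44982.28 kJ/kg


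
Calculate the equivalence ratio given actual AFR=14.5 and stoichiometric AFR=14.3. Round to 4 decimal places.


phi = AFR_stoich / AFR_actual
phi = 14.3 / 14.5 = 0.9862


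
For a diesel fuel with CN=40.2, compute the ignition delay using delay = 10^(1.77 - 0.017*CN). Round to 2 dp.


delay = 10^(1.77 - 0.017*CN)
Exponent = 1.77 - 0.017*40.2 = 1.0866
delay = 10^1.0866 = 12.21 ms


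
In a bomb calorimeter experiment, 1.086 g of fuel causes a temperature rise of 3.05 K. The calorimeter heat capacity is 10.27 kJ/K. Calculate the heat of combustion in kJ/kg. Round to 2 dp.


Hc = C_cal * delta_T / m_fuel
Q_released = 10.27 * 3.05 = 31.3235 kJ
m_fuel = 1.086 g = 1.086/1000 kg = 0.001086 kg
Hc = 31.3235 / 0.001086 = 28843.00 kJ/kg


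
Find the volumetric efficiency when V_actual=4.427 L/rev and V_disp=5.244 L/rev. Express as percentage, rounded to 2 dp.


eta_v = (V_actual / V_disp) * 100
Ratio = 4.427 / 5.244 = 0.8442
eta_v = 0.8442 * 100 = 84.42%


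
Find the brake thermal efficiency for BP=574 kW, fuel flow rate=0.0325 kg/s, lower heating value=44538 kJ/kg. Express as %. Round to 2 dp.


eta_BTE = (BP / (mf * LHV)) * 100
Denominator = 0.0325 * 44538 = 1447.4850 kW
eta_BTE = (574 / 1447.4850) * 100 = 39.65%


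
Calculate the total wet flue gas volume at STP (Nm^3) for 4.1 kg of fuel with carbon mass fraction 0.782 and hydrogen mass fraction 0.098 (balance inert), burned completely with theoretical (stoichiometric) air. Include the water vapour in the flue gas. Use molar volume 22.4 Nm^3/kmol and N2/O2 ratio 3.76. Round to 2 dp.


Per kg fuel: CO2 = (C/12 kmol)*22.4 = (0.782/12)*22.4 = 1.45973 Nm^3
Per kg fuel: H2O = (H/2 kmol)*22.4 = (0.098/2)*22.4 = 1.09760 Nm^3
O2 needed per kg fuel = C/12 + H/4 = 0.782/12 + 0.098/4 = 0.08966667 kmol
Per kg fuel: N2 = O2*3.76*22.4 = 0.08966667*3.76*22.4 = 7.55209 Nm^3
Total per kg = 1.45973 + 1.09760 + 7.55209 = 10.10942 Nm^3
Total = 10.10942 * 4.1 = 41.45 Nm^3


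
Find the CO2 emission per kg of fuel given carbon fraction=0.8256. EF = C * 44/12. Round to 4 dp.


EF = C_frac * (M_CO2 / M_C)
EF = 0.8256 * (44/12)
EF = 0.8256 * 3.666667 = 3.0272 kg_CO2/kg_fuel


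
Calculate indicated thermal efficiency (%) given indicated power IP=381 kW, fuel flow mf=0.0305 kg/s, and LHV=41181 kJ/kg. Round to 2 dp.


eta_ith = (IP / (mf * LHV)) * 100
Denominator = 0.0305 * 41181 = 1256.0205 kW
eta_ith = (381 / 1256.0205) * 100 = 30.33%


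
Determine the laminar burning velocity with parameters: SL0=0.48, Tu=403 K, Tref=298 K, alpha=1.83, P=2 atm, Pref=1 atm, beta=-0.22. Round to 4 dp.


SL = SL0 * (Tu/Tref)^alpha * (P/Pref)^beta
T ratio = 403/298 = 1.35234899
(T ratio)^alpha = 1.35234899^1.83 = 1.737371
(P/Pref)^beta = 2^(-0.22) = 0.858565
SL = 0.48 * 1.737371 * 0.858565 = 0.7160 m/s


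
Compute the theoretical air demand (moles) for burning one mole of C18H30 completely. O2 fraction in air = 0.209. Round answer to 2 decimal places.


Balanced combustion: C18H30 + 25.5 O2 -> 18 CO2 + 15 H2O
O2 needed = C + H/4 = 18 + 30/4 = 25.50 moles
Air moles = O2 / 0.209 = 25.50 / 0.209 = 122.01 moles air


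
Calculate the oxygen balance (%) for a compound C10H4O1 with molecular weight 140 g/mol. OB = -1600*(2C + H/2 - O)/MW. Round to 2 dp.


OB = -1600 * (2C + H/2 - O) / MW
Inner = 2*10 + 4/2 - 1 = 21.00
OB = -1600 * 21.00 / 140 = -240.00%


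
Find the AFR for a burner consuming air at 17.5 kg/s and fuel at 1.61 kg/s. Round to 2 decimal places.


AFR = m_air / m_fuel
AFR = 17.5 / 1.61 = 10.87


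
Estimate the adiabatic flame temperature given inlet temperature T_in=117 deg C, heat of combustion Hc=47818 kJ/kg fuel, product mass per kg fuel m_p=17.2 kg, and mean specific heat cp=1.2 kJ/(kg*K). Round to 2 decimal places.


T_ad = T_in + Hc / (m_p * cp)
Denominator = 17.2 * 1.2 = 20.6400
Temperature rise = 47818 / 20.6400 = 2316.76 K
T_ad = 117 + 2316.76 = 2433.76 deg C


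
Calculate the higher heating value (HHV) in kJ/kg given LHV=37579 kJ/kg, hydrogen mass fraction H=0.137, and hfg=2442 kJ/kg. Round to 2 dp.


HHV = LHV + hfg * 9 * H
Water addition = 2442 * 9 * 0.137 = 3010.986 kJ/kg
HHV = 37579 + 3010.986 = 40589.99 kJ/kg


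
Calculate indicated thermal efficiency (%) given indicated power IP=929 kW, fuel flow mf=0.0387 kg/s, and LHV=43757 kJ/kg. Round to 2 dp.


eta_ith = (IP / (mf * LHV)) * 100
Denominator = 0.0387 * 43757 = 1693.3959 kW
eta_ith = (929 / 1693.3959) * 100 = 54.86%


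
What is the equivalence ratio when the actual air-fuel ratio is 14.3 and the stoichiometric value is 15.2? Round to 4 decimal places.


phi = AFR_stoich / AFR_actual
phi = 15.2 / 14.3 = 1.0629


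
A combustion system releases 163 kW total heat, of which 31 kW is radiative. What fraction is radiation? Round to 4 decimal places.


f_rad = Q_rad / Q_total
f_rad = 31 / 163 = 0.1902


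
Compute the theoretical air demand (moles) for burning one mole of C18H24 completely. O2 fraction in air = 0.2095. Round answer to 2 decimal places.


Balanced combustion: C18H24 + 24 O2 -> 18 CO2 + 12 H2O
O2 needed = C + H/4 = 18 + 24/4 = 24.00 moles
Air moles = O2 / 0.2095 = 24.00 / 0.2095 = 114.56 moles air


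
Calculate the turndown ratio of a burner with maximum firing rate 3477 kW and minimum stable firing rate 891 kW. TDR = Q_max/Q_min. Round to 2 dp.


TDR = Q_max / Q_min
TDR = 3477 / 891 = 3.90


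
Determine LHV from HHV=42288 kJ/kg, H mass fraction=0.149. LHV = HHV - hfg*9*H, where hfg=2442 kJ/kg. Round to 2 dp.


LHV = HHV - hfg * 9 * H
Water correction = 2442 * 9 * 0.149 = 3274.722 kJ/kg
LHV = 42288 - 3274.722 = 39013.28 kJ/kg


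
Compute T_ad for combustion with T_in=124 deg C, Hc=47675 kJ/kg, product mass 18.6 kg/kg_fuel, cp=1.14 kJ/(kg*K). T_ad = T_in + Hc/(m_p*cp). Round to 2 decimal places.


T_ad = T_in + Hc / (m_p * cp)
Denominator = 18.6 * 1.14 = 21.2040
Temperature rise = 47675 / 21.2040 = 2248.40 K
T_ad = 124 + 2248.40 = 2372.40 deg C


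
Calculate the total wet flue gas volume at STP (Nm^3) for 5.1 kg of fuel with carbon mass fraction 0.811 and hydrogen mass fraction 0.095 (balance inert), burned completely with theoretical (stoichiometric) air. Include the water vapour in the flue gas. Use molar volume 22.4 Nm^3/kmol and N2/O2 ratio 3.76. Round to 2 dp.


Per kg fuel: CO2 = (C/12 kmol)*22.4 = (0.811/12)*22.4 = 1.51387 Nm^3
Per kg fuel: H2O = (H/2 kmol)*22.4 = (0.095/2)*22.4 = 1.06400 Nm^3
O2 needed per kg fuel = C/12 + H/4 = 0.811/12 + 0.095/4 = 0.09133333 kmol
Per kg fuel: N2 = O2*3.76*22.4 = 0.09133333*3.76*22.4 = 7.69246 Nm^3
Total per kg = 1.51387 + 1.06400 + 7.69246 = 10.27033 Nm^3
Total = 10.27033 * 5.1 = 52.38 Nm^3


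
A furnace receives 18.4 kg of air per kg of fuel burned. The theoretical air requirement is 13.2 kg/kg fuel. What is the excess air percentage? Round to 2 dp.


Excess air = actual - stoichiometric = 18.4 - 13.2 = 5.20 kg/kg fuel
Excess air % = (excess / stoich) * 100 = (5.20 / 13.2) * 100 = 39.39%


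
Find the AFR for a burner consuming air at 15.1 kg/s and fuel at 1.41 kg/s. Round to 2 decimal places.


AFR = m_air / m_fuel
AFR = 15.1 / 1.41 = 10.71


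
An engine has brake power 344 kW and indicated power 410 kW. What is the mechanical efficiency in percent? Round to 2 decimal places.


eta_mech = (BP / IP) * 100
Ratio = 344 / 410 = 0.8390
eta_mech = 0.8390 * 100 = 83.90%


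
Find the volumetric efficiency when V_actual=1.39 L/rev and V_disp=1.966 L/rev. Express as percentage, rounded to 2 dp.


eta_v = (V_actual / V_disp) * 100
Ratio = 1.39 / 1.966 = 0.7070
eta_v = 0.7070 * 100 = 70.70%


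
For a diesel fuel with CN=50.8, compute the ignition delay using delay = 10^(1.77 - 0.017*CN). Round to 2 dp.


delay = 10^(1.77 - 0.017*CN)
Exponent = 1.77 - 0.017*50.8 = 0.9064
delay = 10^0.9064 = 8.06 ms


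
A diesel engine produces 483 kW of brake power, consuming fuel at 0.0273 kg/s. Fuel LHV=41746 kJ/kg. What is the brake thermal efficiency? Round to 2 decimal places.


eta_BTE = (BP / (mf * LHV)) * 100
Denominator = 0.0273 * 41746 = 1139.6658 kW
eta_BTE = (483 / 1139.6658) * 100 = 42.38%


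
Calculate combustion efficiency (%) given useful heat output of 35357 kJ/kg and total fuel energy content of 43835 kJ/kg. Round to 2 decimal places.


Efficiency = (Q_useful / Q_fuel) * 100
Efficiency = (35357 / 43835) * 100
Efficiency = 0.8066 * 100 = 80.66%


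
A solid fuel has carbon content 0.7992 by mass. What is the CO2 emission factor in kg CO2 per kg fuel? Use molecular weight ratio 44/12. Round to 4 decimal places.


EF = C_frac * (M_CO2 / M_C)
EF = 0.7992 * (44/12)
EF = 0.7992 * 3.666667 = 2.9304 kg_CO2/kg_fuel


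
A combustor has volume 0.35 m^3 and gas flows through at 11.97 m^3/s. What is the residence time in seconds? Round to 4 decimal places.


tau = V / Q_flow
tau = 0.35 / 11.97 = 0.0292 s


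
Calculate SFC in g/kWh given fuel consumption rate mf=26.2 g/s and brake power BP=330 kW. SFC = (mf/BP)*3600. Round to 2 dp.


SFC = (mf / BP) * 3600
Rate = 26.2 / 330 = 0.079394 g/(s*kW)
SFC = 0.079394 * 3600 = 285.82 g/kWh


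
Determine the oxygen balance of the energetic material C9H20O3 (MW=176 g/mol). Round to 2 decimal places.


OB = -1600 * (2C + H/2 - O) / MW
Inner = 2*9 + 20/2 - 3 = 25.00
OB = -1600 * 25.00 / 176 = -227.27%


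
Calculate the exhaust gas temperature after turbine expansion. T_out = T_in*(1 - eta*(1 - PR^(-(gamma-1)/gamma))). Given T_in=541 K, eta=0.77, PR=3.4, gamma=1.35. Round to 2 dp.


T_out = T_in * (1 - eta * (1 - PR^(-(gamma-1)/gamma)))
Exponent = -(1.35-1)/1.35 = -0.25925926
PR^exp = 3.4^(-0.25925926) = 0.72813041
Factor = 1 - 0.77*(1 - 0.72813041) = 0.79066042
T_out = 541 * 0.79066042 = 427.75 K


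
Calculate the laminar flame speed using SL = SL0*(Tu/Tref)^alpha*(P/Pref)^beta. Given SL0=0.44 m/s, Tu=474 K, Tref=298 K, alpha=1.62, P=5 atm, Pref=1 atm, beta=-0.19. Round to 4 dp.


SL = SL0 * (Tu/Tref)^alpha * (P/Pref)^beta
T ratio = 474/298 = 1.59060403
(T ratio)^alpha = 1.59060403^1.62 = 2.120951
(P/Pref)^beta = 5^(-0.19) = 0.736539
SL = 0.44 * 2.120951 * 0.736539 = 0.6874 m/s


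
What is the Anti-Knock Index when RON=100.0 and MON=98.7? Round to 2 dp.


AKI = (RON + MON) / 2
AKI = (100.0 + 98.7) / 2
AKI = 198.7 / 2 = 99.35


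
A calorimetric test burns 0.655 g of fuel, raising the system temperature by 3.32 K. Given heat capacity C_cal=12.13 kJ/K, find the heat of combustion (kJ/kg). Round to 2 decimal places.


Hc = C_cal * delta_T / m_fuel
Q_released = 12.13 * 3.32 = 40.2716 kJ
m_fuel = 0.655 g = 0.655/1000 kg = 0.000655 kg
Hc = 40.2716 / 0.000655 = 61483.36 kJ/kg


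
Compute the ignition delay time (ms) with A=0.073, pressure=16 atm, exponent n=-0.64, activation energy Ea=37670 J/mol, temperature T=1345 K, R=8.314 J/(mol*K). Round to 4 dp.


tau = A * P^n * exp(Ea/(R*T))
P^n = 16^(-0.64) = 0.16957554
Ea/(R*T) = 37670/(8.314*1345) = 3.368708
exp(Ea/(R*T)) = 29.040970
tau = 0.073 * 0.16957554 * 29.040970 = 0.3595 ms


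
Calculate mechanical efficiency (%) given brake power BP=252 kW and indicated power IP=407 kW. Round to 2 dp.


eta_mech = (BP / IP) * 100
Ratio = 252 / 407 = 0.6192
eta_mech = 0.6192 * 100 = 61.92%


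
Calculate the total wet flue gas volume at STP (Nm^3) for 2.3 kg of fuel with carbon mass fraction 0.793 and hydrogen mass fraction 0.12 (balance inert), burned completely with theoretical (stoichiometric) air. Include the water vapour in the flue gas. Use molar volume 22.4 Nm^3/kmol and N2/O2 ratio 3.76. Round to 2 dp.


Per kg fuel: CO2 = (C/12 kmol)*22.4 = (0.793/12)*22.4 = 1.48027 Nm^3
Per kg fuel: H2O = (H/2 kmol)*22.4 = (0.12/2)*22.4 = 1.34400 Nm^3
O2 needed per kg fuel = C/12 + H/4 = 0.793/12 + 0.12/4 = 0.09608333 kmol
Per kg fuel: N2 = O2*3.76*22.4 = 0.09608333*3.76*22.4 = 8.09252 Nm^3
Total per kg = 1.48027 + 1.34400 + 8.09252 = 10.91679 Nm^3
Total = 10.91679 * 2.3 = 25.11 Nm^3


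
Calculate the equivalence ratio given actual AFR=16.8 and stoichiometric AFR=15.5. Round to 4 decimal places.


phi = AFR_stoich / AFR_actual
phi = 15.5 / 16.8 = 0.9226


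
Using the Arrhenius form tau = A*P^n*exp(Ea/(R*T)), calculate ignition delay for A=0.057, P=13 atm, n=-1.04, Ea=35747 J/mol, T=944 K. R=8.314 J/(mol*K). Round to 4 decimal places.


tau = A * P^n * exp(Ea/(R*T))
P^n = 13^(-1.04) = 0.06942229
Ea/(R*T) = 35747/(8.314*944) = 4.554677
exp(Ea/(R*T)) = 95.076043
tau = 0.057 * 0.06942229 * 95.076043 = 0.3762 ms


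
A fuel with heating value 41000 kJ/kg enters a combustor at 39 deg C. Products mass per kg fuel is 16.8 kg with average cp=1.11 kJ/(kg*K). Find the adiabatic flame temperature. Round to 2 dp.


T_ad = T_in + Hc / (m_p * cp)
Denominator = 16.8 * 1.11 = 18.6480
Temperature rise = 41000 / 18.6480 = 2198.63 K
T_ad = 39 + 2198.63 = 2237.63 deg C


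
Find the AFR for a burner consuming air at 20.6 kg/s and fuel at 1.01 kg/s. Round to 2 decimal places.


AFR = m_air / m_fuel
AFR = 20.6 / 1.01 = 20.40


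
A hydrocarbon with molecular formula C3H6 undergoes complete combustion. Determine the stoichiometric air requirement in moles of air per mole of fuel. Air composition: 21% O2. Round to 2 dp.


Balanced combustion: C3H6 + 4.5 O2 -> 3 CO2 + 3 H2O
O2 needed = C + H/4 = 3 + 6/4 = 4.50 moles
Air moles = O2 / 0.21 = 4.50 / 0.21 = 21.43 moles air


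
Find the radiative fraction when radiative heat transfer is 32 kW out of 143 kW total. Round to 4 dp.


f_rad = Q_rad / Q_total
f_rad = 32 / 143 = 0.2238


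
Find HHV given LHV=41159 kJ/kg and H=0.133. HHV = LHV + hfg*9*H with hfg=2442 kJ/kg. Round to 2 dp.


HHV = LHV + hfg * 9 * H
Water addition = 2442 * 9 * 0.133 = 2923.074 kJ/kg
HHV = 41159 + 2923.074 = 44082.07 kJ/kg


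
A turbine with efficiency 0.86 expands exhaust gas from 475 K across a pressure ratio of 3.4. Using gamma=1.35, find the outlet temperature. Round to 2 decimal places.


T_out = T_in * (1 - eta * (1 - PR^(-(gamma-1)/gamma)))
Exponent = -(1.35-1)/1.35 = -0.25925926
PR^exp = 3.4^(-0.25925926) = 0.72813041
Factor = 1 - 0.86*(1 - 0.72813041) = 0.76619215
T_out = 475 * 0.76619215 = 363.94 K


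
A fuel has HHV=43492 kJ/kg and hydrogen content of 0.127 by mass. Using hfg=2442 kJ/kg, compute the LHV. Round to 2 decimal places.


LHV = HHV - hfg * 9 * H
Water correction = 2442 * 9 * 0.127 = 2791.206 kJ/kg
LHV = 43492 - 2791.206 = 40700.79 kJ/kg


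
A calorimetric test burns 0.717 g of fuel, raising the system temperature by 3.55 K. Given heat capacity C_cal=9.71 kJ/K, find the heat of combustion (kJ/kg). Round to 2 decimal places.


Hc = C_cal * delta_T / m_fuel
Q_released = 9.71 * 3.55 = 34.4705 kJ
m_fuel = 0.717 g = 0.717/1000 kg = 0.000717 kg
Hc = 34.4705 / 0.000717 = 48076.01 kJ/kg


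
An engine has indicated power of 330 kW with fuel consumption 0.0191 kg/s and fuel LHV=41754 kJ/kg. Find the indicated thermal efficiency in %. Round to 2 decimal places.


eta_ith = (IP / (mf * LHV)) * 100
Denominator = 0.0191 * 41754 = 797.5014 kW
eta_ith = (330 / 797.5014) * 100 = 41.38%


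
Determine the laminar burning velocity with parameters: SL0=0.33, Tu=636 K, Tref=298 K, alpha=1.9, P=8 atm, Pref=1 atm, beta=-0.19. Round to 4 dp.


SL = SL0 * (Tu/Tref)^alpha * (P/Pref)^beta
T ratio = 636/298 = 2.13422819
(T ratio)^alpha = 2.13422819^1.9 = 4.222383
(P/Pref)^beta = 8^(-0.19) = 0.673617
SL = 0.33 * 4.222383 * 0.673617 = 0.9386 m/s


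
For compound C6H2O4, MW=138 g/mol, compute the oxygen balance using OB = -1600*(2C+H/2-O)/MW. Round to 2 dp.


OB = -1600 * (2C + H/2 - O) / MW
Inner = 2*6 + 2/2 - 4 = 9.00
OB = -1600 * 9.00 / 138 = -104.35%


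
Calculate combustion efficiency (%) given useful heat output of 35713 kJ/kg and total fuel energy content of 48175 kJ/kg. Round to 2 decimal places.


Efficiency = (Q_useful / Q_fuel) * 100
Efficiency = (35713 / 48175) * 100
Efficiency = 0.7413 * 100 = 74.13%


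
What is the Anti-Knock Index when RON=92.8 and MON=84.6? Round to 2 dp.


AKI = (RON + MON) / 2
AKI = (92.8 + 84.6) / 2
AKI = 177.4 / 2 = 88.70


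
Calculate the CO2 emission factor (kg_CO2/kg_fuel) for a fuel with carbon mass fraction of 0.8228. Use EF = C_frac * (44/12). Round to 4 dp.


EF = C_frac * (M_CO2 / M_C)
EF = 0.8228 * (44/12)
EF = 0.8228 * 3.666667 = 3.0169 kg_CO2/kg_fuel


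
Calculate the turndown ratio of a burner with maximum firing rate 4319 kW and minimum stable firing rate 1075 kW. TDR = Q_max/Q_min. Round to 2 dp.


TDR = Q_max / Q_min
TDR = 4319 / 1075 = 4.02


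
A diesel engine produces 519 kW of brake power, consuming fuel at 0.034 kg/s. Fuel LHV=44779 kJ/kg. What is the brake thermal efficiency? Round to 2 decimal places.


eta_BTE = (BP / (mf * LHV)) * 100
Denominator = 0.034 * 44779 = 1522.4860 kW
eta_BTE = (519 / 1522.4860) * 100 = 34.09%


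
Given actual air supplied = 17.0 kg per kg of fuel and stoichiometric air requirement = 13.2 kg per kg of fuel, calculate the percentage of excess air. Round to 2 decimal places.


Excess air = actual - stoichiometric = 17.0 - 13.2 = 3.80 kg/kg fuel
Excess air % = (excess / stoich) * 100 = (3.80 / 13.2) * 100 = 28.79%


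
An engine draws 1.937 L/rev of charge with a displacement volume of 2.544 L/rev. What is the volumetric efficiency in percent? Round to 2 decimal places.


eta_v = (V_actual / V_disp) * 100
Ratio = 1.937 / 2.544 = 0.7614
eta_v = 0.7614 * 100 = 76.14%


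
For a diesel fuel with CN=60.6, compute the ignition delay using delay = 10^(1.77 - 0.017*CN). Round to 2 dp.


delay = 10^(1.77 - 0.017*CN)
Exponent = 1.77 - 0.017*60.6 = 0.7398
delay = 10^0.7398 = 5.49 ms


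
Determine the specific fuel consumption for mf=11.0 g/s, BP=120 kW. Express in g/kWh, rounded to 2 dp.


SFC = (mf / BP) * 3600
Rate = 11.0 / 120 = 0.091667 g/(s*kW)
SFC = 0.091667 * 3600 = 330.00 g/kWh


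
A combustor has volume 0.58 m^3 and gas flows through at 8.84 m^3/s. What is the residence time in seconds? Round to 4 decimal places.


tau = V / Q_flow
tau = 0.58 / 8.84 = 0.0656 s


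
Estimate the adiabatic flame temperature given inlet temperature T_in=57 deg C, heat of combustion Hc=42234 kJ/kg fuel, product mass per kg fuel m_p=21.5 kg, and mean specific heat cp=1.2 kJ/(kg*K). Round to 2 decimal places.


T_ad = T_in + Hc / (m_p * cp)
Denominator = 21.5 * 1.2 = 25.8000
Temperature rise = 42234 / 25.8000 = 1636.98 K
T_ad = 57 + 1636.98 = 1693.98 deg C


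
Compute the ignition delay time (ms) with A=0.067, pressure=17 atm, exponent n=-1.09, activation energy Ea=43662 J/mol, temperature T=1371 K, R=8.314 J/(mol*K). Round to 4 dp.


tau = A * P^n * exp(Ea/(R*T))
P^n = 17^(-1.09) = 0.04558382
Ea/(R*T) = 43662/(8.314*1371) = 3.830506
exp(Ea/(R*T)) = 46.085853
tau = 0.067 * 0.04558382 * 46.085853 = 0.1408 ms


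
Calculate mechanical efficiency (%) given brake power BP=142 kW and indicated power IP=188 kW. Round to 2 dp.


eta_mech = (BP / IP) * 100
Ratio = 142 / 188 = 0.7553
eta_mech = 0.7553 * 100 = 75.53%


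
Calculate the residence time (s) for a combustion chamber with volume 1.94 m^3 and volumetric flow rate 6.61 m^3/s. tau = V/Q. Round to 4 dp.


tau = V / Q_flow
tau = 1.94 / 6.61 = 0.2935 s


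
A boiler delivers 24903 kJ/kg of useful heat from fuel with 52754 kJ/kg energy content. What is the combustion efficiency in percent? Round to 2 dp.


Efficiency = (Q_useful / Q_fuel) * 100
Efficiency = (24903 / 52754) * 100
Efficiency = 0.4721 * 100 = 47.21%


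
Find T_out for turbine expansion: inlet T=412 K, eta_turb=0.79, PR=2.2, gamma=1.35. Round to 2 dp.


T_out = T_in * (1 - eta * (1 - PR^(-(gamma-1)/gamma)))
Exponent = -(1.35-1)/1.35 = -0.25925926
PR^exp = 2.2^(-0.25925926) = 0.81512413
Factor = 1 - 0.79*(1 - 0.81512413) = 0.85394806
T_out = 412 * 0.85394806 = 351.83 K


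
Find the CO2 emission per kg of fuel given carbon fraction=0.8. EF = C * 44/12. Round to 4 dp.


EF = C_frac * (M_CO2 / M_C)
EF = 0.8 * (44/12)
EF = 0.8 * 3.666667 = 2.9333 kg_CO2/kg_fuel


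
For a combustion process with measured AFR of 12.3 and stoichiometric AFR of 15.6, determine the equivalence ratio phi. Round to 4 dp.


phi = AFR_stoich / AFR_actual
phi = 15.6 / 12.3 = 1.2683


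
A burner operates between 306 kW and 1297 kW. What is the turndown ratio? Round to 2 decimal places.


TDR = Q_max / Q_min
TDR = 1297 / 306 = 4.24


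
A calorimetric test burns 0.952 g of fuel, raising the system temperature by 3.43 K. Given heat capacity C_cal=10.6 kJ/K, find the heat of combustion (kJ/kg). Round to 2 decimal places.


Hc = C_cal * delta_T / m_fuel
Q_released = 10.6 * 3.43 = 36.3580 kJ
m_fuel = 0.952 g = 0.952/1000 kg = 0.000952 kg
Hc = 36.3580 / 0.000952 = 38191.18 kJ/kg


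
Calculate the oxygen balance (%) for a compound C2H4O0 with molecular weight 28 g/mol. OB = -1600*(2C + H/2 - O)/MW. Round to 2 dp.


OB = -1600 * (2C + H/2 - O) / MW
Inner = 2*2 + 4/2 - 0 = 6.00
OB = -1600 * 6.00 / 28 = -342.86%


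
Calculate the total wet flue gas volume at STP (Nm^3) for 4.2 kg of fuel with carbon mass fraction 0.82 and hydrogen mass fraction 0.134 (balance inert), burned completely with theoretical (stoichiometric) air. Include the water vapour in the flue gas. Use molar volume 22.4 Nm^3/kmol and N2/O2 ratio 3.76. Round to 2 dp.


Per kg fuel: CO2 = (C/12 kmol)*22.4 = (0.82/12)*22.4 = 1.53067 Nm^3
Per kg fuel: H2O = (H/2 kmol)*22.4 = (0.134/2)*22.4 = 1.50080 Nm^3
O2 needed per kg fuel = C/12 + H/4 = 0.82/12 + 0.134/4 = 0.10183333 kmol
Per kg fuel: N2 = O2*3.76*22.4 = 0.10183333*3.76*22.4 = 8.57681 Nm^3
Total per kg = 1.53067 + 1.50080 + 8.57681 = 11.60828 Nm^3
Total = 11.60828 * 4.2 = 48.75 Nm^3


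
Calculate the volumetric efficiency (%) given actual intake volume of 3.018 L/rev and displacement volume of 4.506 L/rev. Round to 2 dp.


eta_v = (V_actual / V_disp) * 100
Ratio = 3.018 / 4.506 = 0.6698
eta_v = 0.6698 * 100 = 66.98%


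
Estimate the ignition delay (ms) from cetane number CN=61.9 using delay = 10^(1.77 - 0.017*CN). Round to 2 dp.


delay = 10^(1.77 - 0.017*CN)
Exponent = 1.77 - 0.017*61.9 = 0.7177
delay = 10^0.7177 = 5.22 ms
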